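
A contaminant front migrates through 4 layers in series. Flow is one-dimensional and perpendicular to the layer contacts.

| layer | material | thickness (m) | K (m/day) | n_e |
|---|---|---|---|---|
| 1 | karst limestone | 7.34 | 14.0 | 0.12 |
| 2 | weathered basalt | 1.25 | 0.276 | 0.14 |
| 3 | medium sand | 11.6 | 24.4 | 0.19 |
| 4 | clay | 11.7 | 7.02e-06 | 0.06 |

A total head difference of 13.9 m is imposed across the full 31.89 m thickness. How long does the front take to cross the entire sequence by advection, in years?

With flow normal to the layers, continuity requires the same specific discharge q through every layer.
Σ(b_i/K_i) = 7.34/14.0 + 1.25/0.276 + 11.6/24.4 + 11.7/7.02e-06 = 1.667e+06 d.
q = Δh / Σ(b_i/K_i) = 13.9 / 1.667e+06 = 8.340e-06 m/day.
In each layer the seepage velocity is v_i = q/n_i, so the layer transit time is t_i = b_i·n_i / q:
  layer 1 (karst limestone): t_1 = 7.34 × 0.12 / 8.340e-06 = 1.056e+05 d
  layer 2 (weathered basalt): t_2 = 1.25 × 0.14 / 8.340e-06 = 20983 d
  layer 3 (medium sand): t_3 = 11.6 × 0.19 / 8.340e-06 = 2.643e+05 d
  layer 4 (clay): t_4 = 11.7 × 0.06 / 8.340e-06 = 84173 d
Total t = Σ t_i = 4.750e+05 days = 1301 years.

1300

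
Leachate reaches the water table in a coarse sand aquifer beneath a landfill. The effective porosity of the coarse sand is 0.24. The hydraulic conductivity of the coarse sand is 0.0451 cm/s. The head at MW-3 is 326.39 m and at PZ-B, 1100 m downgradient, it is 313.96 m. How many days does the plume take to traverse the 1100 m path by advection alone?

Convert K: 0.0451 cm/s × 864 = 38.97 m/day.
Hydraulic gradient i = (326.39 − 313.96) / 1100 = 12.43 / 1100 = 0.01130.
Darcy flux q = K · i = 38.97 × 0.01130 = 0.4403 m/day.
Seepage velocity v = q / n_e = 0.4403 / 0.24 = 1.835 m/day.
Travel time t = L / v = 1100 / 1.835 = 599.6 days.

600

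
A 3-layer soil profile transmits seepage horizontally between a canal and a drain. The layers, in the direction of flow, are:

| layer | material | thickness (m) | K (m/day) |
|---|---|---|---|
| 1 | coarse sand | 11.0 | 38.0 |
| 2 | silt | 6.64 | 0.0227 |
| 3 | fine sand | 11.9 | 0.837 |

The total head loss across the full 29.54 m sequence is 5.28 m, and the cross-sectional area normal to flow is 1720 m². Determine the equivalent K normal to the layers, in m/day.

0.0962

Flow is perpendicular to layering, so the layers act in series and the equivalent K is the thickness-weighted harmonic mean.
Total thickness L = 11.0 + 6.64 + 11.9 = 29.54 m.
Σ(b_i/K_i) = 11.0/38.0 + 6.64/0.0227 + 11.9/0.837 = 307.0 d.
K_eq = L / Σ(b_i/K_i) = 29.54 / 307.0 = 0.09622 m/day.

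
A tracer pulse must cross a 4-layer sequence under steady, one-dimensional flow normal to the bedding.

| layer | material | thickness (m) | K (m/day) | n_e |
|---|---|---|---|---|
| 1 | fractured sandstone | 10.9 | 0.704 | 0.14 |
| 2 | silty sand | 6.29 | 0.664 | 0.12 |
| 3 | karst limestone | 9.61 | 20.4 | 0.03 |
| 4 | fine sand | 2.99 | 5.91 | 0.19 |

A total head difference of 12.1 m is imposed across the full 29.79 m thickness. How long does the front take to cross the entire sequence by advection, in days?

6.72

With flow normal to the layers, continuity requires the same specific discharge q through every layer.
Σ(b_i/K_i) = 10.9/0.704 + 6.29/0.664 + 9.61/20.4 + 2.99/5.91 = 25.93 d.
q = Δh / Σ(b_i/K_i) = 12.1 / 25.93 = 0.4666 m/day.
In each layer the seepage velocity is v_i = q/n_i, so the layer transit time is t_i = b_i·n_i / q:
  layer 1 (fractured sandstone): t_1 = 10.9 × 0.14 / 0.4666 = 3.271 d
  layer 2 (silty sand): t_2 = 6.29 × 0.12 / 0.4666 = 1.618 d
  layer 3 (karst limestone): t_3 = 9.61 × 0.03 / 0.4666 = 0.6179 d
  layer 4 (fine sand): t_4 = 2.99 × 0.19 / 0.4666 = 1.218 d
Total t = Σ t_i = 6.724 days.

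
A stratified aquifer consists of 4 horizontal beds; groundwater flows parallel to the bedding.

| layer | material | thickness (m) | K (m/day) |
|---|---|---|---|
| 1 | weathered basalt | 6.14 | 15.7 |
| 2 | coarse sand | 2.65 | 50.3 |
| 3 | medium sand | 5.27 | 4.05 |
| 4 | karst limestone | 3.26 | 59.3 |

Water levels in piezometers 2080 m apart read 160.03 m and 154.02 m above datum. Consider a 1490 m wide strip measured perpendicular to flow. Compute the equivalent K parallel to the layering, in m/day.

Flow is parallel to layering, so each bed carries its own Darcy discharge and the transmissivities add.
Σ(K_i·b_i) = 15.7×6.14 + 50.3×2.65 + 4.05×5.27 + 59.3×3.26 = 444.4 m²/day.
Total thickness b = 17.32 m, so K_eq = Σ(K_i·b_i)/b = 25.66 m/day.

25.7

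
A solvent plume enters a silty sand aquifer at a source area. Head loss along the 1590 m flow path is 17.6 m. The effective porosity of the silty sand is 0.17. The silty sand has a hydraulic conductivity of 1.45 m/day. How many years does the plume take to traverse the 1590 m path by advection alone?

46.1

Hydraulic gradient i = Δh / L = 17.6 / 1590 = 0.01107.
Darcy flux q = K · i = 1.450 × 0.01107 = 0.01605 m/day.
Seepage velocity v = q / n_e = 0.01605 / 0.17 = 0.09441 m/day.
Travel time t = L / v = 1590 / 0.09441 = 16841 days = 46.11 years.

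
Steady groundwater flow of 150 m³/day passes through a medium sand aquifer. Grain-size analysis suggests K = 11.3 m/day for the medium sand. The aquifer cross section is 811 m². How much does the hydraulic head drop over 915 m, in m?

From Q = K·A·i, i = Q / (K·A) = 150 / (11.30 × 811.0) = 0.01637.
Head loss Δh = i · L = 0.01637 × 915 = 14.98 m.

15.0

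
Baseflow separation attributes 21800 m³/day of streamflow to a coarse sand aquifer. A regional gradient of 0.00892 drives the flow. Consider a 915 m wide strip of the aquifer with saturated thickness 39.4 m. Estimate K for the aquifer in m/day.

67.8

Cross-sectional area A = 915 × 39.4 = 36051 m².
Hydraulic gradient i = 0.00892.
From Q = K·A·i, K = Q / (A·i) = 21800 / (36051 × 0.008920) = 67.79 m/day.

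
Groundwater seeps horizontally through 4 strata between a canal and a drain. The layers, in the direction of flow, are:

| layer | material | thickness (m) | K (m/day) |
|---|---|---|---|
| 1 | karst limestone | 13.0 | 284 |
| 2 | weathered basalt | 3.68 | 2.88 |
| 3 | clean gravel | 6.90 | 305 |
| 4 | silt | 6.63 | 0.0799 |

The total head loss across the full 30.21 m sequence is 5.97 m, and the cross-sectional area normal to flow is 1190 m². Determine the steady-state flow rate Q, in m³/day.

Flow is perpendicular to layering, so the layers act in series and the equivalent K is the thickness-weighted harmonic mean.
Total thickness L = 13.0 + 3.68 + 6.90 + 6.63 = 30.21 m.
Σ(b_i/K_i) = 13.0/284 + 3.68/2.88 + 6.90/305 + 6.63/0.0799 = 84.32 d.
K_eq = L / Σ(b_i/K_i) = 30.21 / 84.32 = 0.3583 m/day.
Q = K_eq · A · (Δh/L) = 0.3583 × 1190 × (5.97/30.21) = 84.25 m³/day.

84.2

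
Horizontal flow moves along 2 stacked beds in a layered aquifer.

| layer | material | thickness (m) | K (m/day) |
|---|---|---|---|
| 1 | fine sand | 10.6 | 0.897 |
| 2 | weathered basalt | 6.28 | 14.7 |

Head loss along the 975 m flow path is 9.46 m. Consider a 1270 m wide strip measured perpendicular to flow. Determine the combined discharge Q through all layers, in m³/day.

1250

Flow is parallel to layering, so each bed carries its own Darcy discharge and the transmissivities add.
Σ(K_i·b_i) = 0.897×10.6 + 14.7×6.28 = 101.8 m²/day.
Hydraulic gradient i = Δh / L = 9.46 / 975 = 0.009703.
Q = Σ(K_i·b_i) · W · i = 101.8 × 1270 × 0.009703 = 1255 m³/day.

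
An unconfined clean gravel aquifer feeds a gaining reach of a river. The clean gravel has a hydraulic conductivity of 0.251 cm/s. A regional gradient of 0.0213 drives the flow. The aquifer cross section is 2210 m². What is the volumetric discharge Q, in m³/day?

Convert K: 0.251 cm/s × 864 = 216.9 m/day.
Hydraulic gradient i = 0.0213.
Darcy's law: Q = K · A · i = 216.9 × 2210 × 0.02130 = 10208 m³/day.

10200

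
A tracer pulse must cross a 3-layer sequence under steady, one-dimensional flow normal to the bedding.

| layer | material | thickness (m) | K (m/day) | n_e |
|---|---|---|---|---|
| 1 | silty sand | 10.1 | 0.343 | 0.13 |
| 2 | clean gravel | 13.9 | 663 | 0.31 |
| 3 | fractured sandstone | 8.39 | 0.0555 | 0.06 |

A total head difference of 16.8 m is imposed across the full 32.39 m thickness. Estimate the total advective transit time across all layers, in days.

With flow normal to the layers, continuity requires the same specific discharge q through every layer.
Σ(b_i/K_i) = 10.1/0.343 + 13.9/663 + 8.39/0.0555 = 180.6 d.
q = Δh / Σ(b_i/K_i) = 16.8 / 180.6 = 0.09300 m/day.
In each layer the seepage velocity is v_i = q/n_i, so the layer transit time is t_i = b_i·n_i / q:
  layer 1 (silty sand): t_1 = 10.1 × 0.13 / 0.09300 = 14.12 d
  layer 2 (clean gravel): t_2 = 13.9 × 0.31 / 0.09300 = 46.33 d
  layer 3 (fractured sandstone): t_3 = 8.39 × 0.06 / 0.09300 = 5.413 d
Total t = Σ t_i = 65.86 days.

65.9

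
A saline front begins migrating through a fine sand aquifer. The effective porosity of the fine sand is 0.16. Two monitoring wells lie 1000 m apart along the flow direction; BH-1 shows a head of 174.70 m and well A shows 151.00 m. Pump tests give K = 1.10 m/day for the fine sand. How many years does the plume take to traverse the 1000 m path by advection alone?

16.8

Hydraulic gradient i = (174.70 − 151.00) / 1000 = 23.7 / 1000 = 0.02370.
Darcy flux q = K · i = 1.100 × 0.02370 = 0.02607 m/day.
Seepage velocity v = q / n_e = 0.02607 / 0.16 = 0.1629 m/day.
Travel time t = L / v = 1000 / 0.1629 = 6137 days = 16.80 years.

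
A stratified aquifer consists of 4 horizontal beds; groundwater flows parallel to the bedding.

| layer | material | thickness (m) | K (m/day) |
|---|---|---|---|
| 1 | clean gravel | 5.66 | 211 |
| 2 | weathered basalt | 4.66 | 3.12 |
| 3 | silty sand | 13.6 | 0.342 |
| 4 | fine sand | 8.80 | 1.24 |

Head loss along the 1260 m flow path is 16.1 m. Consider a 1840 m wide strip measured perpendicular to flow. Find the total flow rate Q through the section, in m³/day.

28800

Flow is parallel to layering, so each bed carries its own Darcy discharge and the transmissivities add.
Σ(K_i·b_i) = 211×5.66 + 3.12×4.66 + 0.342×13.6 + 1.24×8.80 = 1224 m²/day.
Hydraulic gradient i = Δh / L = 16.1 / 1260 = 0.01278.
Q = Σ(K_i·b_i) · W · i = 1224 × 1840 × 0.01278 = 28786 m³/day.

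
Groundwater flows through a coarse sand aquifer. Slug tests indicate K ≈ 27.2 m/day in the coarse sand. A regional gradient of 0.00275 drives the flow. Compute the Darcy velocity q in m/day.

Hydraulic gradient i = 0.00275.
Specific discharge q = K · i = 27.20 × 0.002750 = 0.07480 m/day.

0.0748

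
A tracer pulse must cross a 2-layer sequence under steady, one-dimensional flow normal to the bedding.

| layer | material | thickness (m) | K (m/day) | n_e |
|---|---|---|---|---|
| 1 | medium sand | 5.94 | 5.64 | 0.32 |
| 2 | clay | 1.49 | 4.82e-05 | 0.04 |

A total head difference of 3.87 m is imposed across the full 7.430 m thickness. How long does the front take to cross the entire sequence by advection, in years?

42.9

With flow normal to the layers, continuity requires the same specific discharge q through every layer.
Σ(b_i/K_i) = 5.94/5.64 + 1.49/4.82e-05 = 30914 d.
q = Δh / Σ(b_i/K_i) = 3.87 / 30914 = 0.0001252 m/day.
In each layer the seepage velocity is v_i = q/n_i, so the layer transit time is t_i = b_i·n_i / q:
  layer 1 (medium sand): t_1 = 5.94 × 0.32 / 0.0001252 = 15184 d
  layer 2 (clay): t_2 = 1.49 × 0.04 / 0.0001252 = 476.1 d
Total t = Σ t_i = 15660 days = 42.87 years.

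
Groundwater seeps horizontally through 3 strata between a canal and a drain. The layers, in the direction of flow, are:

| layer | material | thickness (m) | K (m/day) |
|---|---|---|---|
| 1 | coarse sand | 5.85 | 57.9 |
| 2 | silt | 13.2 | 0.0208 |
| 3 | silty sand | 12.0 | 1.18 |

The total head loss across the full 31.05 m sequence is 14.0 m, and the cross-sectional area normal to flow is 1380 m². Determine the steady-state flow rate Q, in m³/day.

Flow is perpendicular to layering, so the layers act in series and the equivalent K is the thickness-weighted harmonic mean.
Total thickness L = 5.85 + 13.2 + 12.0 = 31.05 m.
Σ(b_i/K_i) = 5.85/57.9 + 13.2/0.0208 + 12.0/1.18 = 644.9 d.
K_eq = L / Σ(b_i/K_i) = 31.05 / 644.9 = 0.04815 m/day.
Q = K_eq · A · (Δh/L) = 0.04815 × 1380 × (14.0/31.05) = 29.96 m³/day.

30.0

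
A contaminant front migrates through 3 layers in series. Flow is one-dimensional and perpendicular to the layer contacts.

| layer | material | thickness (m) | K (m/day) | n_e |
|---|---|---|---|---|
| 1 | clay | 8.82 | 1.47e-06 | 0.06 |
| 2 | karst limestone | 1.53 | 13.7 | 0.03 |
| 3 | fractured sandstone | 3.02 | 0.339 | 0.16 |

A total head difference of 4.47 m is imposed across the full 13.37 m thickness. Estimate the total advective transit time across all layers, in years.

With flow normal to the layers, continuity requires the same specific discharge q through every layer.
Σ(b_i/K_i) = 8.82/1.47e-06 + 1.53/13.7 + 3.02/0.339 = 6.000e+06 d.
q = Δh / Σ(b_i/K_i) = 4.47 / 6.000e+06 = 7.450e-07 m/day.
In each layer the seepage velocity is v_i = q/n_i, so the layer transit time is t_i = b_i·n_i / q:
  layer 1 (clay): t_1 = 8.82 × 0.06 / 7.450e-07 = 7.103e+05 d
  layer 2 (karst limestone): t_2 = 1.53 × 0.03 / 7.450e-07 = 61611 d
  layer 3 (fractured sandstone): t_3 = 3.02 × 0.16 / 7.450e-07 = 6.486e+05 d
Total t = Σ t_i = 1.421e+06 days = 3889 years.

3890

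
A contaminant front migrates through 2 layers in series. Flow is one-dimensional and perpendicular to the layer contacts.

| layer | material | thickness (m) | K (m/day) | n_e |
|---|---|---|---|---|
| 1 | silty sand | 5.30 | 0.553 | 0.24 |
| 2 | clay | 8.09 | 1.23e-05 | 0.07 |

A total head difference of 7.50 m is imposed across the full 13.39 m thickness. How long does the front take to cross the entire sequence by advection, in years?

With flow normal to the layers, continuity requires the same specific discharge q through every layer.
Σ(b_i/K_i) = 5.30/0.553 + 8.09/1.23e-05 = 6.577e+05 d.
q = Δh / Σ(b_i/K_i) = 7.50 / 6.577e+05 = 1.140e-05 m/day.
In each layer the seepage velocity is v_i = q/n_i, so the layer transit time is t_i = b_i·n_i / q:
  layer 1 (silty sand): t_1 = 5.30 × 0.24 / 1.140e-05 = 1.116e+05 d
  layer 2 (clay): t_2 = 8.09 × 0.07 / 1.140e-05 = 49663 d
Total t = Σ t_i = 1.612e+05 days = 441.4 years.

441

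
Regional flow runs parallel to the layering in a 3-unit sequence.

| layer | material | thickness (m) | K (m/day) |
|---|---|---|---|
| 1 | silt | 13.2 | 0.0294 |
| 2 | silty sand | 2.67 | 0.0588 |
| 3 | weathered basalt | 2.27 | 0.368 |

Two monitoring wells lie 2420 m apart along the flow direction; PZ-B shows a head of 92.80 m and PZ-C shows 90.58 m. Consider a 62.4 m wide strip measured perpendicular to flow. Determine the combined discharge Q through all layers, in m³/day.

Flow is parallel to layering, so each bed carries its own Darcy discharge and the transmissivities add.
Σ(K_i·b_i) = 0.0294×13.2 + 0.0588×2.67 + 0.368×2.27 = 1.380 m²/day.
Hydraulic gradient i = (92.80 − 90.58) / 2420 = 2.22 / 2420 = 0.0009174.
Q = Σ(K_i·b_i) · W · i = 1.380 × 62.4 × 0.0009174 = 0.07902 m³/day.

0.0790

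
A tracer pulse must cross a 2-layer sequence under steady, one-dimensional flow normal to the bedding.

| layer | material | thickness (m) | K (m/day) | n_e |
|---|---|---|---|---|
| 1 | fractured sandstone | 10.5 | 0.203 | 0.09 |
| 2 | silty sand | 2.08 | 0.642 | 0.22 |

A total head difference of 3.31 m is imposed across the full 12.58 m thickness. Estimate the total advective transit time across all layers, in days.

With flow normal to the layers, continuity requires the same specific discharge q through every layer.
Σ(b_i/K_i) = 10.5/0.203 + 2.08/0.642 = 54.96 d.
q = Δh / Σ(b_i/K_i) = 3.31 / 54.96 = 0.06022 m/day.
In each layer the seepage velocity is v_i = q/n_i, so the layer transit time is t_i = b_i·n_i / q:
  layer 1 (fractured sandstone): t_1 = 10.5 × 0.09 / 0.06022 = 15.69 d
  layer 2 (silty sand): t_2 = 2.08 × 0.22 / 0.06022 = 7.599 d
Total t = Σ t_i = 23.29 days.

23.3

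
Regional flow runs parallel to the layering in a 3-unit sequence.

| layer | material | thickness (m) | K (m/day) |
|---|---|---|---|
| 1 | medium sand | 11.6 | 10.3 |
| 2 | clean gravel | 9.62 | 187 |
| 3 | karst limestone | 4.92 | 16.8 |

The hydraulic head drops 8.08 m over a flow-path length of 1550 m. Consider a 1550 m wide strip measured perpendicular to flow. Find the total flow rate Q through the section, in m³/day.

Flow is parallel to layering, so each bed carries its own Darcy discharge and the transmissivities add.
Σ(K_i·b_i) = 10.3×11.6 + 187×9.62 + 16.8×4.92 = 2001 m²/day.
Hydraulic gradient i = Δh / L = 8.08 / 1550 = 0.005213.
Q = Σ(K_i·b_i) · W · i = 2001 × 1550 × 0.005213 = 16169 m³/day.

16200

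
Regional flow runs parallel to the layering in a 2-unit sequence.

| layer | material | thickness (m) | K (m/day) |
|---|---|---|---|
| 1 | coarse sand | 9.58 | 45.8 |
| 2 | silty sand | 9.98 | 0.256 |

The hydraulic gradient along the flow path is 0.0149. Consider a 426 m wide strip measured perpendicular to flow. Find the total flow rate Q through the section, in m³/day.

Flow is parallel to layering, so each bed carries its own Darcy discharge and the transmissivities add.
Σ(K_i·b_i) = 45.8×9.58 + 0.256×9.98 = 441.3 m²/day.
Hydraulic gradient i = 0.0149.
Q = Σ(K_i·b_i) · W · i = 441.3 × 426 × 0.01490 = 2801 m³/day.

2800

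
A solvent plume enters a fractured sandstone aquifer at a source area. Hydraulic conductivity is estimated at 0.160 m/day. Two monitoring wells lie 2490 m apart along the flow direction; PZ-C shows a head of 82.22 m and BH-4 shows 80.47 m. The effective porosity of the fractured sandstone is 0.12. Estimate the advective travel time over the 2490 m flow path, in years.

7270

Hydraulic gradient i = (82.22 − 80.47) / 2490 = 1.75 / 2490 = 0.0007028.
Darcy flux q = K · i = 0.1600 × 0.0007028 = 0.0001124 m/day.
Seepage velocity v = q / n_e = 0.0001124 / 0.12 = 0.0009371 m/day.
Travel time t = L / v = 2490 / 0.0009371 = 2.657e+06 days = 7275 years.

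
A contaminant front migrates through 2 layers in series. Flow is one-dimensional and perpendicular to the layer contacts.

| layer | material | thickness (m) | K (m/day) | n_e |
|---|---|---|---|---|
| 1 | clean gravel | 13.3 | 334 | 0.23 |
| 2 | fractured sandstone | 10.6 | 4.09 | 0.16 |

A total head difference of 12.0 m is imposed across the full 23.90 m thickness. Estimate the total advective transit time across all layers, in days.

With flow normal to the layers, continuity requires the same specific discharge q through every layer.
Σ(b_i/K_i) = 13.3/334 + 10.6/4.09 = 2.632 d.
q = Δh / Σ(b_i/K_i) = 12.0 / 2.632 = 4.560 m/day.
In each layer the seepage velocity is v_i = q/n_i, so the layer transit time is t_i = b_i·n_i / q:
  layer 1 (clean gravel): t_1 = 13.3 × 0.23 / 4.560 = 0.6708 d
  layer 2 (fractured sandstone): t_2 = 10.6 × 0.16 / 4.560 = 0.3719 d
Total t = Σ t_i = 1.043 days.

1.04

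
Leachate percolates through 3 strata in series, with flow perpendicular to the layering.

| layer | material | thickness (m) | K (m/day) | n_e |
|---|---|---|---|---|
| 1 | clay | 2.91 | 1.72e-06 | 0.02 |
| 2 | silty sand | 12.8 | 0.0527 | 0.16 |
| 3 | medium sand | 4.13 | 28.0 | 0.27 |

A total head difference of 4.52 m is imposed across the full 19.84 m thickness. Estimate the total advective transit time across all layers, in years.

With flow normal to the layers, continuity requires the same specific discharge q through every layer.
Σ(b_i/K_i) = 2.91/1.72e-06 + 12.8/0.0527 + 4.13/28.0 = 1.692e+06 d.
q = Δh / Σ(b_i/K_i) = 4.52 / 1.692e+06 = 2.671e-06 m/day.
In each layer the seepage velocity is v_i = q/n_i, so the layer transit time is t_i = b_i·n_i / q:
  layer 1 (clay): t_1 = 2.91 × 0.02 / 2.671e-06 = 21788 d
  layer 2 (silty sand): t_2 = 12.8 × 0.16 / 2.671e-06 = 7.667e+05 d
  layer 3 (medium sand): t_3 = 4.13 × 0.27 / 2.671e-06 = 4.174e+05 d
Total t = Σ t_i = 1.206e+06 days = 3302 years.

3300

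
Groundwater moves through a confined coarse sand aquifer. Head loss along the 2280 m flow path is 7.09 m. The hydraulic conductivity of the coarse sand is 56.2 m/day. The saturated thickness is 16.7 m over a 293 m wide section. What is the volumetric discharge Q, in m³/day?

855

Cross-sectional area A = 293 × 16.7 = 4893 m².
Hydraulic gradient i = Δh / L = 7.09 / 2280 = 0.003110.
Darcy's law: Q = K · A · i = 56.20 × 4893 × 0.003110 = 855.1 m³/day.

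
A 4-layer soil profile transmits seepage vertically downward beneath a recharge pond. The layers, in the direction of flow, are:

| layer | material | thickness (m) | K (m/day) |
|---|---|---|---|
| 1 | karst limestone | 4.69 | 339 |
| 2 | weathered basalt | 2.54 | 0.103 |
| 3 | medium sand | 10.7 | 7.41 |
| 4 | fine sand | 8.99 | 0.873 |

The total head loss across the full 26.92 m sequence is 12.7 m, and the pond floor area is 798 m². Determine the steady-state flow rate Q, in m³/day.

Flow is perpendicular to layering, so the layers act in series and the equivalent K is the thickness-weighted harmonic mean.
Total thickness L = 4.69 + 2.54 + 10.7 + 8.99 = 26.92 m.
Σ(b_i/K_i) = 4.69/339 + 2.54/0.103 + 10.7/7.41 + 8.99/0.873 = 36.42 d.
K_eq = L / Σ(b_i/K_i) = 26.92 / 36.42 = 0.7392 m/day.
Q = K_eq · A · (Δh/L) = 0.7392 × 798 × (12.7/26.92) = 278.3 m³/day.

278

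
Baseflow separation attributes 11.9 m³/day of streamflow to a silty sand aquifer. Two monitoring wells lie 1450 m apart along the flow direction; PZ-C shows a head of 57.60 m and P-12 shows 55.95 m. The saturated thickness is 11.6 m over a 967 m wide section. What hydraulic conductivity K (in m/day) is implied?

0.932

Cross-sectional area A = 967 × 11.6 = 11217 m².
Hydraulic gradient i = (57.60 − 55.95) / 1450 = 1.65 / 1450 = 0.001138.
From Q = K·A·i, K = Q / (A·i) = 11.9 / (11217 × 0.001138) = 0.9323 m/day.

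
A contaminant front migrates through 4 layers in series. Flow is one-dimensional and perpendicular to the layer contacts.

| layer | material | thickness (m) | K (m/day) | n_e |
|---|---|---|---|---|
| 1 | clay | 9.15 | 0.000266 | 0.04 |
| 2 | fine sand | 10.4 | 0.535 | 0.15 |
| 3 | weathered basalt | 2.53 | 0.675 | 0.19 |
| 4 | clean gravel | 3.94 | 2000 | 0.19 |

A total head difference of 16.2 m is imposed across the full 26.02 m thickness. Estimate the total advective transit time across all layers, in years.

18.4

With flow normal to the layers, continuity requires the same specific discharge q through every layer.
Σ(b_i/K_i) = 9.15/0.000266 + 10.4/0.535 + 2.53/0.675 + 3.94/2000 = 34422 d.
q = Δh / Σ(b_i/K_i) = 16.2 / 34422 = 0.0004706 m/day.
In each layer the seepage velocity is v_i = q/n_i, so the layer transit time is t_i = b_i·n_i / q:
  layer 1 (clay): t_1 = 9.15 × 0.04 / 0.0004706 = 777.7 d
  layer 2 (fine sand): t_2 = 10.4 × 0.15 / 0.0004706 = 3315 d
  layer 3 (weathered basalt): t_3 = 2.53 × 0.19 / 0.0004706 = 1021 d
  layer 4 (clean gravel): t_4 = 3.94 × 0.19 / 0.0004706 = 1591 d
Total t = Σ t_i = 6704 days = 18.36 years.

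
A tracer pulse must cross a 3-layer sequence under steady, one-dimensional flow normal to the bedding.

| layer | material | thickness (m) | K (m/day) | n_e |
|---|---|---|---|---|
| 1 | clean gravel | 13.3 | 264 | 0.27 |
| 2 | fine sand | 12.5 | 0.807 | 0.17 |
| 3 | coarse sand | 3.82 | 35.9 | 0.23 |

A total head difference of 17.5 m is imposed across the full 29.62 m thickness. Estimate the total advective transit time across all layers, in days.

5.90

With flow normal to the layers, continuity requires the same specific discharge q through every layer.
Σ(b_i/K_i) = 13.3/264 + 12.5/0.807 + 3.82/35.9 = 15.65 d.
q = Δh / Σ(b_i/K_i) = 17.5 / 15.65 = 1.118 m/day.
In each layer the seepage velocity is v_i = q/n_i, so the layer transit time is t_i = b_i·n_i / q:
  layer 1 (clean gravel): t_1 = 13.3 × 0.27 / 1.118 = 3.211 d
  layer 2 (fine sand): t_2 = 12.5 × 0.17 / 1.118 = 1.900 d
  layer 3 (coarse sand): t_3 = 3.82 × 0.23 / 1.118 = 0.7855 d
Total t = Σ t_i = 5.896 days.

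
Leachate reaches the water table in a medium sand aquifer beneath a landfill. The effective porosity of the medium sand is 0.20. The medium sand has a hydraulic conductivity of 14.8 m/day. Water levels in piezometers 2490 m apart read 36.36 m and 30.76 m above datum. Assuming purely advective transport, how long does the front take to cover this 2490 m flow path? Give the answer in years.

Hydraulic gradient i = (36.36 − 30.76) / 2490 = 5.6 / 2490 = 0.002249.
Darcy flux q = K · i = 14.80 × 0.002249 = 0.03329 m/day.
Seepage velocity v = q / n_e = 0.03329 / 0.20 = 0.1664 m/day.
Travel time t = L / v = 2490 / 0.1664 = 14962 days = 40.96 years.

41.0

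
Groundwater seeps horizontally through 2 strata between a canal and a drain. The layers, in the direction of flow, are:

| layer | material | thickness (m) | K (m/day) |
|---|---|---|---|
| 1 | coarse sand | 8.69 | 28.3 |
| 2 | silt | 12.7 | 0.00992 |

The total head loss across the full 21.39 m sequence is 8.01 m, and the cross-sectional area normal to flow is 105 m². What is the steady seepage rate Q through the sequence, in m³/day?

0.657

Flow is perpendicular to layering, so the layers act in series and the equivalent K is the thickness-weighted harmonic mean.
Total thickness L = 8.69 + 12.7 = 21.39 m.
Σ(b_i/K_i) = 8.69/28.3 + 12.7/0.00992 = 1281 d.
K_eq = L / Σ(b_i/K_i) = 21.39 / 1281 = 0.01670 m/day.
Q = K_eq · A · (Δh/L) = 0.01670 × 105 × (8.01/21.39) = 0.6568 m³/day.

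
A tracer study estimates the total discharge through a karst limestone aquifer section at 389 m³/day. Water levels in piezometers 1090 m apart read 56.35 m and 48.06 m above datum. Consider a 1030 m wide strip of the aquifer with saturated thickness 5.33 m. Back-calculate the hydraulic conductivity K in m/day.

Cross-sectional area A = 1030 × 5.33 = 5490 m².
Hydraulic gradient i = (56.35 − 48.06) / 1090 = 8.29 / 1090 = 0.007606.
From Q = K·A·i, K = Q / (A·i) = 389 / (5490 × 0.007606) = 9.317 m/day.

9.32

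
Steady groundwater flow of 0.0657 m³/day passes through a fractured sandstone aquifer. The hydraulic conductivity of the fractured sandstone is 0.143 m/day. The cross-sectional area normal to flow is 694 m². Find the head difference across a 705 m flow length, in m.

From Q = K·A·i, i = Q / (K·A) = 0.0657 / (0.1430 × 694.0) = 0.0006620.
Head loss Δh = i · L = 0.0006620 × 705 = 0.4667 m.

0.467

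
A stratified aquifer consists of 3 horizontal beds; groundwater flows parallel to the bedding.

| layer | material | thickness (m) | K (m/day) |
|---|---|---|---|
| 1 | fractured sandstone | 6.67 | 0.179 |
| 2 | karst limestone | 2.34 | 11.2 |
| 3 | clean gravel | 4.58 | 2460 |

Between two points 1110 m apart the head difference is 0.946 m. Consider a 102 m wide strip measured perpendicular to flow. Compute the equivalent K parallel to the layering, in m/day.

Flow is parallel to layering, so each bed carries its own Darcy discharge and the transmissivities add.
Σ(K_i·b_i) = 0.179×6.67 + 11.2×2.34 + 2460×4.58 = 11294 m²/day.
Total thickness b = 13.59 m, so K_eq = Σ(K_i·b_i)/b = 831.1 m/day.

831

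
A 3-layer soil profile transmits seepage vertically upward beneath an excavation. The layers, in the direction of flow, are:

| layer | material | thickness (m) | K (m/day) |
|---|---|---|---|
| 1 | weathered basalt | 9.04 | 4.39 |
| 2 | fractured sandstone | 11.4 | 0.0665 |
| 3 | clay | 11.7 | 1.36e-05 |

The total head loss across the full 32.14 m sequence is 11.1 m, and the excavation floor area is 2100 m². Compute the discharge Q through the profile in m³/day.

0.0271

Flow is perpendicular to layering, so the layers act in series and the equivalent K is the thickness-weighted harmonic mean.
Total thickness L = 9.04 + 11.4 + 11.7 = 32.14 m.
Σ(b_i/K_i) = 9.04/4.39 + 11.4/0.0665 + 11.7/1.36e-05 = 8.605e+05 d.
K_eq = L / Σ(b_i/K_i) = 32.14 / 8.605e+05 = 3.735e-05 m/day.
Q = K_eq · A · (Δh/L) = 3.735e-05 × 2100 × (11.1/32.14) = 0.02709 m³/day.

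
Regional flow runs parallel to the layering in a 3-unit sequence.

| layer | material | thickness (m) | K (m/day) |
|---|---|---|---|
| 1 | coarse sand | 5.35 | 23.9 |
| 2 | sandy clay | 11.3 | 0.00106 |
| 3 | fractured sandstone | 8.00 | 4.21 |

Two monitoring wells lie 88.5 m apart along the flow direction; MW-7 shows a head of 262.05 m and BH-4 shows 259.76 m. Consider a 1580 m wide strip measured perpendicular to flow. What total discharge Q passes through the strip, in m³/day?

Flow is parallel to layering, so each bed carries its own Darcy discharge and the transmissivities add.
Σ(K_i·b_i) = 23.9×5.35 + 0.00106×11.3 + 4.21×8.00 = 161.6 m²/day.
Hydraulic gradient i = (262.05 − 259.76) / 88.5 = 2.29 / 88.5 = 0.02588.
Q = Σ(K_i·b_i) · W · i = 161.6 × 1580 × 0.02588 = 6605 m³/day.

6610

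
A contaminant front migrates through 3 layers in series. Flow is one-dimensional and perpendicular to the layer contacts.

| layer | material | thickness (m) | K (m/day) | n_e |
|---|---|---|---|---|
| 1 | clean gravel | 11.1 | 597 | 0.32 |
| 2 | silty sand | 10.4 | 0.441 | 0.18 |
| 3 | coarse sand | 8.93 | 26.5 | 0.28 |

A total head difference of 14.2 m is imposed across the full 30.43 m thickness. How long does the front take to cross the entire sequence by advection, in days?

13.4

With flow normal to the layers, continuity requires the same specific discharge q through every layer.
Σ(b_i/K_i) = 11.1/597 + 10.4/0.441 + 8.93/26.5 = 23.94 d.
q = Δh / Σ(b_i/K_i) = 14.2 / 23.94 = 0.5932 m/day.
In each layer the seepage velocity is v_i = q/n_i, so the layer transit time is t_i = b_i·n_i / q:
  layer 1 (clean gravel): t_1 = 11.1 × 0.32 / 0.5932 = 5.988 d
  layer 2 (silty sand): t_2 = 10.4 × 0.18 / 0.5932 = 3.156 d
  layer 3 (coarse sand): t_3 = 8.93 × 0.28 / 0.5932 = 4.215 d
Total t = Σ t_i = 13.36 days.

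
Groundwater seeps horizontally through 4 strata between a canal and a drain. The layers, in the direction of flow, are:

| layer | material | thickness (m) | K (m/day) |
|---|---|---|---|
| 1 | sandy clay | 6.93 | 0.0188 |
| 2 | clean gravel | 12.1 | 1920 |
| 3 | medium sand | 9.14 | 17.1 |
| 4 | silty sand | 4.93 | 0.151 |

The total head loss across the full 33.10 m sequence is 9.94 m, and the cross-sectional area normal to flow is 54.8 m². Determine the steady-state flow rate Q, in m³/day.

Flow is perpendicular to layering, so the layers act in series and the equivalent K is the thickness-weighted harmonic mean.
Total thickness L = 6.93 + 12.1 + 9.14 + 4.93 = 33.10 m.
Σ(b_i/K_i) = 6.93/0.0188 + 12.1/1920 + 9.14/17.1 + 4.93/0.151 = 401.8 d.
K_eq = L / Σ(b_i/K_i) = 33.10 / 401.8 = 0.08238 m/day.
Q = K_eq · A · (Δh/L) = 0.08238 × 54.8 × (9.94/33.10) = 1.356 m³/day.

1.36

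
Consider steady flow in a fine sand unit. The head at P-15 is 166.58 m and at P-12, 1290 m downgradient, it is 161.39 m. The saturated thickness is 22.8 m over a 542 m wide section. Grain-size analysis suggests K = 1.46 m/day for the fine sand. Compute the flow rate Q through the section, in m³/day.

Cross-sectional area A = 542 × 22.8 = 12358 m².
Hydraulic gradient i = (166.58 − 161.39) / 1290 = 5.19 / 1290 = 0.004023.
Darcy's law: Q = K · A · i = 1.460 × 12358 × 0.004023 = 72.59 m³/day.

72.6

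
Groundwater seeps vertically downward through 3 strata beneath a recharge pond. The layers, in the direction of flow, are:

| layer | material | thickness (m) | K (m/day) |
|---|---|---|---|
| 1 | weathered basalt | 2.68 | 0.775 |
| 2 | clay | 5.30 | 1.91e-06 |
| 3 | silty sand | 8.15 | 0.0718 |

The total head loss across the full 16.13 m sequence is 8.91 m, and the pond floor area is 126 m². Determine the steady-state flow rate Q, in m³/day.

0.000405

Flow is perpendicular to layering, so the layers act in series and the equivalent K is the thickness-weighted harmonic mean.
Total thickness L = 2.68 + 5.30 + 8.15 = 16.13 m.
Σ(b_i/K_i) = 2.68/0.775 + 5.30/1.91e-06 + 8.15/0.0718 = 2.775e+06 d.
K_eq = L / Σ(b_i/K_i) = 16.13 / 2.775e+06 = 5.813e-06 m/day.
Q = K_eq · A · (Δh/L) = 5.813e-06 × 126 × (8.91/16.13) = 0.0004046 m³/day.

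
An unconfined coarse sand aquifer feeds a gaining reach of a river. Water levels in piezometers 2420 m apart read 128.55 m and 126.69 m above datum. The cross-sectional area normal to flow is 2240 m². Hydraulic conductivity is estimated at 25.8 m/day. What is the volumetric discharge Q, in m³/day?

44.4

Hydraulic gradient i = (128.55 − 126.69) / 2420 = 1.86 / 2420 = 0.0007686.
Darcy's law: Q = K · A · i = 25.80 × 2240 × 0.0007686 = 44.42 m³/day.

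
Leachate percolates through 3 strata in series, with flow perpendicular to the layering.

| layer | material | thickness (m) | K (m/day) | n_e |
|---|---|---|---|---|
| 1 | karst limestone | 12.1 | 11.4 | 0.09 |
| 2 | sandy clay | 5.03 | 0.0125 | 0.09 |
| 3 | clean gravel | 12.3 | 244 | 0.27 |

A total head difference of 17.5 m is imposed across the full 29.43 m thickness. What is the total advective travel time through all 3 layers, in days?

With flow normal to the layers, continuity requires the same specific discharge q through every layer.
Σ(b_i/K_i) = 12.1/11.4 + 5.03/0.0125 + 12.3/244 = 403.5 d.
q = Δh / Σ(b_i/K_i) = 17.5 / 403.5 = 0.04337 m/day.
In each layer the seepage velocity is v_i = q/n_i, so the layer transit time is t_i = b_i·n_i / q:
  layer 1 (karst limestone): t_1 = 12.1 × 0.09 / 0.04337 = 25.11 d
  layer 2 (sandy clay): t_2 = 5.03 × 0.09 / 0.04337 = 10.44 d
  layer 3 (clean gravel): t_3 = 12.3 × 0.27 / 0.04337 = 76.58 d
Total t = Σ t_i = 112.1 days.

112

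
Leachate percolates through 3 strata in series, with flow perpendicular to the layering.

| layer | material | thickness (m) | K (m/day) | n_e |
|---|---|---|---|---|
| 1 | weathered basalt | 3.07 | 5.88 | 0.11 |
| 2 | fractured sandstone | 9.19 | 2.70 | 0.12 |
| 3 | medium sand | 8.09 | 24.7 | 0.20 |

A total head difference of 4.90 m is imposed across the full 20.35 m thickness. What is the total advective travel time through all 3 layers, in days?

With flow normal to the layers, continuity requires the same specific discharge q through every layer.
Σ(b_i/K_i) = 3.07/5.88 + 9.19/2.70 + 8.09/24.7 = 4.253 d.
q = Δh / Σ(b_i/K_i) = 4.90 / 4.253 = 1.152 m/day.
In each layer the seepage velocity is v_i = q/n_i, so the layer transit time is t_i = b_i·n_i / q:
  layer 1 (weathered basalt): t_1 = 3.07 × 0.11 / 1.152 = 0.2931 d
  layer 2 (fractured sandstone): t_2 = 9.19 × 0.12 / 1.152 = 0.9573 d
  layer 3 (medium sand): t_3 = 8.09 × 0.20 / 1.152 = 1.404 d
Total t = Σ t_i = 2.655 days.

2.65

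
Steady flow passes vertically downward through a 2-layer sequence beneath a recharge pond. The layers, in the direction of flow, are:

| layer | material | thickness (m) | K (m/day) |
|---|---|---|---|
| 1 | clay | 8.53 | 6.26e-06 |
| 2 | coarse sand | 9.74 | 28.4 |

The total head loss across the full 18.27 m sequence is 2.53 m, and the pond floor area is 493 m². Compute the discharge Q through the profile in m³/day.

0.000915

Flow is perpendicular to layering, so the layers act in series and the equivalent K is the thickness-weighted harmonic mean.
Total thickness L = 8.53 + 9.74 = 18.27 m.
Σ(b_i/K_i) = 8.53/6.26e-06 + 9.74/28.4 = 1.363e+06 d.
K_eq = L / Σ(b_i/K_i) = 18.27 / 1.363e+06 = 1.341e-05 m/day.
Q = K_eq · A · (Δh/L) = 1.341e-05 × 493 × (2.53/18.27) = 0.0009154 m³/day.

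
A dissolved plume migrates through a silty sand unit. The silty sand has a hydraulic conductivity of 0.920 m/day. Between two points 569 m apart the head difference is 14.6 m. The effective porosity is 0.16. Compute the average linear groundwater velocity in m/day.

Hydraulic gradient i = Δh / L = 14.6 / 569 = 0.02566.
Darcy flux q = K · i = 0.9200 × 0.02566 = 0.02361 m/day.
Seepage velocity v = q / n_e = 0.02361 / 0.16 = 0.1475 m/day.

0.148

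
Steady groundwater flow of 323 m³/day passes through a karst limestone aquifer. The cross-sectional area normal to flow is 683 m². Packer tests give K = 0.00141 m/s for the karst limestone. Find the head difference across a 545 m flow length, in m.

2.12

Convert K: 0.00141 m/s × 86400 = 121.8 m/day.
From Q = K·A·i, i = Q / (K·A) = 323 / (121.8 × 683.0) = 0.003882.
Head loss Δh = i · L = 0.003882 × 545 = 2.116 m.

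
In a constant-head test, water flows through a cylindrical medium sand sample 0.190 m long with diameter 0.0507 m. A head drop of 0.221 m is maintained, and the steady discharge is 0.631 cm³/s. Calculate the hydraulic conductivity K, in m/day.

Cross-sectional area A = π·(d/2)² = π × (0.0507/2)² = 0.002019 m².
Convert discharge: 0.631 cm³/s = 6.310e-07 m³/s.
Darcy's law rearranged: K = Q·L / (A·Δh) = 6.310e-07 × 0.190 / (0.002019 × 0.221) = 0.0002687 m/s = 23.22 m/day.

23.2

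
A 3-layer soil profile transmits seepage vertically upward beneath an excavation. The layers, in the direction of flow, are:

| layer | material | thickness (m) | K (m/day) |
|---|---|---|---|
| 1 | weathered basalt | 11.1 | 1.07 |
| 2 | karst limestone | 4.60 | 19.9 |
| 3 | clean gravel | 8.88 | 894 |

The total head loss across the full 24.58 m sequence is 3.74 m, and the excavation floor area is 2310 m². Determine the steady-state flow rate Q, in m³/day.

814

Flow is perpendicular to layering, so the layers act in series and the equivalent K is the thickness-weighted harmonic mean.
Total thickness L = 11.1 + 4.60 + 8.88 = 24.58 m.
Σ(b_i/K_i) = 11.1/1.07 + 4.60/19.9 + 8.88/894 = 10.61 d.
K_eq = L / Σ(b_i/K_i) = 24.58 / 10.61 = 2.316 m/day.
Q = K_eq · A · (Δh/L) = 2.316 × 2310 × (3.74/24.58) = 813.9 m³/day.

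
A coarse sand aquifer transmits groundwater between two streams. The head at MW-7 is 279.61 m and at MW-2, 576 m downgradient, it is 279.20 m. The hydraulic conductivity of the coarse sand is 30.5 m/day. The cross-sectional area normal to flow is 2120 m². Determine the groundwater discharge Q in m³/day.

Hydraulic gradient i = (279.61 − 279.20) / 576 = 0.41 / 576 = 0.0007118.
Darcy's law: Q = K · A · i = 30.50 × 2120 × 0.0007118 = 46.03 m³/day.

46.0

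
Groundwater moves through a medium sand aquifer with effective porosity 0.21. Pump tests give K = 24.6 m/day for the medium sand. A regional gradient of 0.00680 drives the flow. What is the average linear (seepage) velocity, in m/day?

0.797

Hydraulic gradient i = 0.00680.
Darcy flux q = K · i = 24.60 × 0.006800 = 0.1673 m/day.
Seepage velocity v = q / n_e = 0.1673 / 0.21 = 0.7966 m/day.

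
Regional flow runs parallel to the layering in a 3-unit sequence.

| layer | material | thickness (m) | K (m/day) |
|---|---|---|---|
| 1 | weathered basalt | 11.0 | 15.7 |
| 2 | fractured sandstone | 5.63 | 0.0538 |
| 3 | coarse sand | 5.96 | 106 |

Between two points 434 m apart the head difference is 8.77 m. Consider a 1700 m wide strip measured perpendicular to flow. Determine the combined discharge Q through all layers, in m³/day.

Flow is parallel to layering, so each bed carries its own Darcy discharge and the transmissivities add.
Σ(K_i·b_i) = 15.7×11.0 + 0.0538×5.63 + 106×5.96 = 804.8 m²/day.
Hydraulic gradient i = Δh / L = 8.77 / 434 = 0.02021.
Q = Σ(K_i·b_i) · W · i = 804.8 × 1700 × 0.02021 = 27646 m³/day.

27600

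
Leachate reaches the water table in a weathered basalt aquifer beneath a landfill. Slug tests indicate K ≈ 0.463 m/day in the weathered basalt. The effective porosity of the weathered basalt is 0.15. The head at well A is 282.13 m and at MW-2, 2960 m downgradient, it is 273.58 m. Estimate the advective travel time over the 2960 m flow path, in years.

Hydraulic gradient i = (282.13 − 273.58) / 2960 = 8.55 / 2960 = 0.002889.
Darcy flux q = K · i = 0.4630 × 0.002889 = 0.001337 m/day.
Seepage velocity v = q / n_e = 0.001337 / 0.15 = 0.008916 m/day.
Travel time t = L / v = 2960 / 0.008916 = 3.320e+05 days = 908.9 years.

909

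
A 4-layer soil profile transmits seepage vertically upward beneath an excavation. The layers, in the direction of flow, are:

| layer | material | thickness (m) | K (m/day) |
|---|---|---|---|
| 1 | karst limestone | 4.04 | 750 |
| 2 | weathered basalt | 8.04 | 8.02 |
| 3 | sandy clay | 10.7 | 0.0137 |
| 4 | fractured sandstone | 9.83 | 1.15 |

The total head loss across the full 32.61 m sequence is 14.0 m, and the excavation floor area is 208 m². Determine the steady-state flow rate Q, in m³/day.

3.68

Flow is perpendicular to layering, so the layers act in series and the equivalent K is the thickness-weighted harmonic mean.
Total thickness L = 4.04 + 8.04 + 10.7 + 9.83 = 32.61 m.
Σ(b_i/K_i) = 4.04/750 + 8.04/8.02 + 10.7/0.0137 + 9.83/1.15 = 790.6 d.
K_eq = L / Σ(b_i/K_i) = 32.61 / 790.6 = 0.04125 m/day.
Q = K_eq · A · (Δh/L) = 0.04125 × 208 × (14.0/32.61) = 3.683 m³/day.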